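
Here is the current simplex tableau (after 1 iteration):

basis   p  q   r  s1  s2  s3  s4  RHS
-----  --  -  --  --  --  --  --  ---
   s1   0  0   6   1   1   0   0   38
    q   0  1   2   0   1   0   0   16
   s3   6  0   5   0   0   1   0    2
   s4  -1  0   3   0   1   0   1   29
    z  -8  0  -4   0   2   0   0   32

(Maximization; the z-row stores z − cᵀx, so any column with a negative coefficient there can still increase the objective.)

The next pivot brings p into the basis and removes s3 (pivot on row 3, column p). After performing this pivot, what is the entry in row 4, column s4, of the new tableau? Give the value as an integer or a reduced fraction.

1

Pivot element is row 3, column p: 6.
Normalize row 3: new (row 3, s4) = 0/6 = 0.
row 4 ← row 4 − (-1)·(new row 3): 1 − (-1)·0 = 1.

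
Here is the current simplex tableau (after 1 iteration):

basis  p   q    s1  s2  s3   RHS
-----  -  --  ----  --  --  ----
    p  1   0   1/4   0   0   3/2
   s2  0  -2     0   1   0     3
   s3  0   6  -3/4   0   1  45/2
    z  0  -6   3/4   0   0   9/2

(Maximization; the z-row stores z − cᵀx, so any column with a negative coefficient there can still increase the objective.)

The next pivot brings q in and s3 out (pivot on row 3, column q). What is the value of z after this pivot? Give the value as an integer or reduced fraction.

Minimum ratio for q: (45/2)/6 = 15/4.
z changes by −(z-row coeff of q)·ratio = −(-6)·(15/4) = 45/2.
New z = 9/2 + (45/2) = 27.

27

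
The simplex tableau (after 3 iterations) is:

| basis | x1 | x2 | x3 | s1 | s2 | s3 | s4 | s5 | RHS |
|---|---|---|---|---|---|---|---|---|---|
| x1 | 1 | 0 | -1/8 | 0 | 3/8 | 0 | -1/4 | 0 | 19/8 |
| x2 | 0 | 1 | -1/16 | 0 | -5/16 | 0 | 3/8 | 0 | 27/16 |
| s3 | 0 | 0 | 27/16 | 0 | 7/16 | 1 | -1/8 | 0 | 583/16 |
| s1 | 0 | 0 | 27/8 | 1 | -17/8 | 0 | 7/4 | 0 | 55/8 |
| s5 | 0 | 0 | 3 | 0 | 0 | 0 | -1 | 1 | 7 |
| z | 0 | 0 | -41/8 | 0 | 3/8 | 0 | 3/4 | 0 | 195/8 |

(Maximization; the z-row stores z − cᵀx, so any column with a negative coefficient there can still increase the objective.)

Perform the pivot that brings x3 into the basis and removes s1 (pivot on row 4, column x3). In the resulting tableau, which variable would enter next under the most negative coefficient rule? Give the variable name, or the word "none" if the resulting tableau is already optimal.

s2

Pivot element 27/8. New z-row = old z-row − (-41/8)·(row 4/(27/8)).
Updated z-row coefficients: x1: 0, x2: 0, x3: 0, s1: 41/27, s2: -77/27, s3: 0, s4: 92/27, s5: 0.
The most negative is -77/27 in column s2, so s2 would enter next.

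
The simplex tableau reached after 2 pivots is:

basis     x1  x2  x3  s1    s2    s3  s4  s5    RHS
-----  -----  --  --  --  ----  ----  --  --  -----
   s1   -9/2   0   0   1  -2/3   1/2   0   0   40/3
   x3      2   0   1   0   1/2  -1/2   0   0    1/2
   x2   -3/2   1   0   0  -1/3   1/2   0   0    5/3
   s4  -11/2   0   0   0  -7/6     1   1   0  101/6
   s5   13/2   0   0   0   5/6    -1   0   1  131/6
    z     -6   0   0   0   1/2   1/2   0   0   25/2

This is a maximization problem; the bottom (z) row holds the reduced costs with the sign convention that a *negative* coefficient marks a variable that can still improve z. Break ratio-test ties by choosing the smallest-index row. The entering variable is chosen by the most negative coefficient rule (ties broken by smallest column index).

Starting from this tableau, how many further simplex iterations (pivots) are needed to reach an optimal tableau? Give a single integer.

pivot: x1 in, x3 out → z = 14
pivot: s3 in, x2 out → z = 91/3
No improving column remains; optimal.

2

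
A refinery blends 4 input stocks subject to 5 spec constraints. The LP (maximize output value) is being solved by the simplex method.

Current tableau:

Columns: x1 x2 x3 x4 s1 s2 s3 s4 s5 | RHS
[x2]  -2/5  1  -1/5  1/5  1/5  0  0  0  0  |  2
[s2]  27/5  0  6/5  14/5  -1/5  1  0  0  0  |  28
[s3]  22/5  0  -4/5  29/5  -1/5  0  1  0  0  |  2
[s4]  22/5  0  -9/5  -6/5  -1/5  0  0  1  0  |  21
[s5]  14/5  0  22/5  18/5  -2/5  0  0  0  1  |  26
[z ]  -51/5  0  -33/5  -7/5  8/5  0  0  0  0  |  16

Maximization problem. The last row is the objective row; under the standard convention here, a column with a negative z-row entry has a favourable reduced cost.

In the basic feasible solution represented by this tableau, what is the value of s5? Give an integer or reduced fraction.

s5 is basic (row 5); its value is the RHS of that row: 26.

26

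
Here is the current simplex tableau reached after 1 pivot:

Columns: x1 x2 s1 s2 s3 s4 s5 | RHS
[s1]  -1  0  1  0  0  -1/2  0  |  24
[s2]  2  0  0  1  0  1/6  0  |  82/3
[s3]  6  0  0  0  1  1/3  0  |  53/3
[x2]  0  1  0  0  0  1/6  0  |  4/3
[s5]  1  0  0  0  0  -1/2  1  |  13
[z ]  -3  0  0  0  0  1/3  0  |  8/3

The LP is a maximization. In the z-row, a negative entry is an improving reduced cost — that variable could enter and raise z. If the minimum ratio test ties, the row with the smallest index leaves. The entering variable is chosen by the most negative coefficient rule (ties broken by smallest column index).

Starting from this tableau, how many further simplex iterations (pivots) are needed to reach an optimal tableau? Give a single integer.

pivot: x1 in, s3 out → z = 23/2
No improving column remains; optimal.

1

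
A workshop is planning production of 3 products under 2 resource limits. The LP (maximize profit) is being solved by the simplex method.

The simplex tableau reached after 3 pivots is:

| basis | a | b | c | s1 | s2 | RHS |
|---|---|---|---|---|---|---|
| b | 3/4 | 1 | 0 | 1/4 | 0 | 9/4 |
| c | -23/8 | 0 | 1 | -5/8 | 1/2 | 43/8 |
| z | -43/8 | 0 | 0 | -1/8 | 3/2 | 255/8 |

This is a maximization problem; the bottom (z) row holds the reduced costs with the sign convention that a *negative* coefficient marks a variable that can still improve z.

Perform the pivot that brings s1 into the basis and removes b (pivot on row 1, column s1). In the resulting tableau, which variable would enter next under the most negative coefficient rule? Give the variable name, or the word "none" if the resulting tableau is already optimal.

Pivot element 1/4. New z-row = old z-row − (-1/8)·(row 1/(1/4)).
Updated z-row coefficients: a: -5, b: 1/2, c: 0, s1: 0, s2: 3/2.
The most negative is -5 in column a, so a would enter next.

a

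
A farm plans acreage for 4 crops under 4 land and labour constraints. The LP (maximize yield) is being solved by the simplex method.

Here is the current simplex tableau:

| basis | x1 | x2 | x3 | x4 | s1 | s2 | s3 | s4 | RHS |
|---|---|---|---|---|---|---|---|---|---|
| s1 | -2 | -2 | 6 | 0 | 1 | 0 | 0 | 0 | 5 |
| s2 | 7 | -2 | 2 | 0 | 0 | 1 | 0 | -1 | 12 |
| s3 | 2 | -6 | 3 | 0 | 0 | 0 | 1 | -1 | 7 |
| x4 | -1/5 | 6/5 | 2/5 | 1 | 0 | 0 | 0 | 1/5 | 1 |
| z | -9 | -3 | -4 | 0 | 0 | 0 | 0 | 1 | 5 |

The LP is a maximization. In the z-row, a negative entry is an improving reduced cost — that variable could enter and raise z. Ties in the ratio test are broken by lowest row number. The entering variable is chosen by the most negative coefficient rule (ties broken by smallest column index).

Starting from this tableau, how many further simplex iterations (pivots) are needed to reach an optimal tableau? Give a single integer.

pivot: x1 in, s2 out → z = 143/7
pivot: x2 in, x4 out → z = 1079/40
No improving column remains; optimal.

2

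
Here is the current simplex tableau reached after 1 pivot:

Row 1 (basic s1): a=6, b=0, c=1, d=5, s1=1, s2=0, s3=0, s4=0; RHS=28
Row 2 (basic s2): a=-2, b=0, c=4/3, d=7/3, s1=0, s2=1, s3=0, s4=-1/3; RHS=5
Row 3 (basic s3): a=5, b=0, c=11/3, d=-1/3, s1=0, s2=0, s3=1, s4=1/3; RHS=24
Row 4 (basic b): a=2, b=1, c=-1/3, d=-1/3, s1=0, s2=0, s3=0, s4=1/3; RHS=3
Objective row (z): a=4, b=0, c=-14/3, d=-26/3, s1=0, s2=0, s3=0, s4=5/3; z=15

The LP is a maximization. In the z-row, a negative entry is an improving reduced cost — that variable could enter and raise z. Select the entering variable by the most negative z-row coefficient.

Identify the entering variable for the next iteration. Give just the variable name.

Objective-row coefficients: a: 4, b: 0, c: -14/3, d: -26/3, s1: 0, s2: 0, s3: 0, s4: 5/3.
The most negative is -26/3 in column d, so d enters.

d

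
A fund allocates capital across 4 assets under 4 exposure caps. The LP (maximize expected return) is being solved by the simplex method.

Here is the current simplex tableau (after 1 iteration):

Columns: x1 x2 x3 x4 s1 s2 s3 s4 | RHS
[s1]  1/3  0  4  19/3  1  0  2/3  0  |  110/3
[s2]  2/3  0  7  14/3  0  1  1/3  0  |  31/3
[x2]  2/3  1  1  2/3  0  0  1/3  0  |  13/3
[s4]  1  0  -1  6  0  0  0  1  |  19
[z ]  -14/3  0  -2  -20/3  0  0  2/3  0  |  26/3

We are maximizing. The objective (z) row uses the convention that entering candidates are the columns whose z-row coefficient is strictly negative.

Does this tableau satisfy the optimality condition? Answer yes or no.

no

Column x1 has objective-row coefficient -14/3, which is negative; an improving pivot exists, so not yet optimal.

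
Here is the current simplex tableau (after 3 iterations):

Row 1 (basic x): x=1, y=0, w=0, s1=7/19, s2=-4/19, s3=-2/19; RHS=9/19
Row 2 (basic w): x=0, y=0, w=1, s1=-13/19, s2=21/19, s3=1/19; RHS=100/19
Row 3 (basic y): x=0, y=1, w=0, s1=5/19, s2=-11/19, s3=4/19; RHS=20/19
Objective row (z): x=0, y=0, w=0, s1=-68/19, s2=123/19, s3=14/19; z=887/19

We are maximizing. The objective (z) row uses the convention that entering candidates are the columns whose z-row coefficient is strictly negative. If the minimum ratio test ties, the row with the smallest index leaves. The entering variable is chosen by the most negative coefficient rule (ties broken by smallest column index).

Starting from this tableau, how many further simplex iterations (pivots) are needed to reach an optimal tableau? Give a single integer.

pivot: s1 in, x out → z = 359/7
pivot: s3 in, y out → z = 52
No improving column remains; optimal.

2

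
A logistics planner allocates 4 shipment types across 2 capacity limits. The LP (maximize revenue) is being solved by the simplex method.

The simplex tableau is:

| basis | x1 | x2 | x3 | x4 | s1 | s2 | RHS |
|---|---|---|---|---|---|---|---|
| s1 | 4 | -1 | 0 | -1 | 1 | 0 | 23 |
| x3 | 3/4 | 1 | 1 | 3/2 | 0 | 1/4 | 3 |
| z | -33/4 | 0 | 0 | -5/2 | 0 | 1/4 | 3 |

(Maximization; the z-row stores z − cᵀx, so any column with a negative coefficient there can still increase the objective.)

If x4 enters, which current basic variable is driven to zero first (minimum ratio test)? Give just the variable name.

Ratios: row 1 (s1): entry -1 ≤ 0, skip; row 2 (x3): 3/(3/2) = 2.
Minimum ratio 2 is in the x3 row, so x3 leaves.

x3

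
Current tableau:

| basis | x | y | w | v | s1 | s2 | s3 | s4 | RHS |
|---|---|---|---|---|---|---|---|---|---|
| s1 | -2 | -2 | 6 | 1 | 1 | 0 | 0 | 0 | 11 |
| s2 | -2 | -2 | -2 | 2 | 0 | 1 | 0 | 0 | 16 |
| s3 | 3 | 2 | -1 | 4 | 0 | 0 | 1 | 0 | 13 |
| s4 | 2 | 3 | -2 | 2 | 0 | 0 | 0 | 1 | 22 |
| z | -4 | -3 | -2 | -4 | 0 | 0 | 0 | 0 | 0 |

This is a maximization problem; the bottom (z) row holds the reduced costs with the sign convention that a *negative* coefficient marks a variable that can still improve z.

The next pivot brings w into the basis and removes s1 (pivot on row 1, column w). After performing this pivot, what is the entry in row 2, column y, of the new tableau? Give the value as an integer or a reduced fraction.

-8/3

Pivot element is row 1, column w: 6.
Normalize row 1: new (row 1, y) = (-2)/6 = -1/3.
row 2 ← row 2 − (-2)·(new row 1): -2 − (-2)·(-1/3) = -8/3.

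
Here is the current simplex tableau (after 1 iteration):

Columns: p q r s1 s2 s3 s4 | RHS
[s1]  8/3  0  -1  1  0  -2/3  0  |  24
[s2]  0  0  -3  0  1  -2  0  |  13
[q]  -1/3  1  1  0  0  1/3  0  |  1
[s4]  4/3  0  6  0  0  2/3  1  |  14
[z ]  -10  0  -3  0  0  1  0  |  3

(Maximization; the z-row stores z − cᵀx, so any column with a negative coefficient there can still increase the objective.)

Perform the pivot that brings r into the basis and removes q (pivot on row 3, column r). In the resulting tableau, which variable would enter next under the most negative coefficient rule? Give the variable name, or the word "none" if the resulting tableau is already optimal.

Pivot element 1. New z-row = old z-row − (-3)·(row 3/1).
Updated z-row coefficients: p: -11, q: 3, r: 0, s1: 0, s2: 0, s3: 2, s4: 0.
The most negative is -11 in column p, so p would enter next.

p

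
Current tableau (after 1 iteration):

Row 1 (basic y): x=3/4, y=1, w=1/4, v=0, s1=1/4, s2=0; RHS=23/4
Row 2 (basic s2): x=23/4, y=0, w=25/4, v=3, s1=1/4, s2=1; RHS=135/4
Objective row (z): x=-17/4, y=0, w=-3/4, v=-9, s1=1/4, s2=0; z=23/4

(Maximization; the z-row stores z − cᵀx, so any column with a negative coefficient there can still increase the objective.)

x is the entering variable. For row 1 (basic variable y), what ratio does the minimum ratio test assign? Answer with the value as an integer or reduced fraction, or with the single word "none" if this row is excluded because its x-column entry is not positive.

Ratio = RHS / (x entry) = (23/4) / (3/4) = 23/3.

23/3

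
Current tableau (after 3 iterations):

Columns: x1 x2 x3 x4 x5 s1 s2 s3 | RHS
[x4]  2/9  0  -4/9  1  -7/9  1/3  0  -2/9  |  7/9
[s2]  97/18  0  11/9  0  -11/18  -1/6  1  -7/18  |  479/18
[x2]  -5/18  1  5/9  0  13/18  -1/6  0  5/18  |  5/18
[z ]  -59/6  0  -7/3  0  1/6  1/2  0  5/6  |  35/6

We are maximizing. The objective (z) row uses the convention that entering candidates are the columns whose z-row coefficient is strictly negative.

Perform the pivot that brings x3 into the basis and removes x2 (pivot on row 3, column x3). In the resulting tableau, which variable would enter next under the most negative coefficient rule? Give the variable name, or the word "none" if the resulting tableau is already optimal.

x1

Pivot element 5/9. New z-row = old z-row − (-7/3)·(row 3/(5/9)).
Updated z-row coefficients: x1: -11, x2: 21/5, x3: 0, x4: 0, x5: 16/5, s1: -1/5, s2: 0, s3: 2.
The most negative is -11 in column x1, so x1 would enter next.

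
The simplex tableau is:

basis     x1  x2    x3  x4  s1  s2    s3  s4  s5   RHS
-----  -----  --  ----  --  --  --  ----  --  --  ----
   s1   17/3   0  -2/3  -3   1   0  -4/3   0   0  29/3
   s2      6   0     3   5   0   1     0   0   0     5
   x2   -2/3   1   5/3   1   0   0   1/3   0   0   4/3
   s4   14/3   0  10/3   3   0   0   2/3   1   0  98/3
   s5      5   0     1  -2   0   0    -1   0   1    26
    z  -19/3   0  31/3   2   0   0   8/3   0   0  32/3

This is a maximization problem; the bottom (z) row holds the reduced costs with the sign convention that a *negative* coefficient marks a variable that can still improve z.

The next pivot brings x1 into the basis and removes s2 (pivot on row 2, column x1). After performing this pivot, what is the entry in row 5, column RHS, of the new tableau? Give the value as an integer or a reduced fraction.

Pivot element is row 2, column x1: 6.
Normalize row 2: new (row 2, RHS) = 5/6 = 5/6.
row 5 ← row 5 − 5·(new row 2): 26 − 5·(5/6) = 131/6.

131/6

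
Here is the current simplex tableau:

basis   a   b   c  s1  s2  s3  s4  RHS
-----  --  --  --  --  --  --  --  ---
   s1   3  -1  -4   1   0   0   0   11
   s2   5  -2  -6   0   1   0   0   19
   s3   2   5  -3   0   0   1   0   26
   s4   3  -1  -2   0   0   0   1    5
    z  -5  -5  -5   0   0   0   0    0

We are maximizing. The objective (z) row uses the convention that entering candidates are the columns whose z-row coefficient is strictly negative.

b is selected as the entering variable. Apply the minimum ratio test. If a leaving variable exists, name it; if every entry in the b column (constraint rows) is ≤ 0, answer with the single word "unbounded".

Ratios: row 1 (s1): entry -1 ≤ 0, skip; row 2 (s2): entry -2 ≤ 0, skip; row 3 (s3): 26/5 = 26/5; row 4 (s4): entry -1 ≤ 0, skip.
Minimum ratio is in the s3 row, so s3 leaves.

s3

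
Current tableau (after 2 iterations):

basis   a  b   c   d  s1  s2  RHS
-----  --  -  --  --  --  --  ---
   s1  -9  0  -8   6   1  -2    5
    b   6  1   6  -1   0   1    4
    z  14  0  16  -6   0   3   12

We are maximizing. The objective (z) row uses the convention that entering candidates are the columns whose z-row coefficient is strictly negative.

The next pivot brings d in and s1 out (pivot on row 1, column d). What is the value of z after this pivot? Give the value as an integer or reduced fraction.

17

Minimum ratio for d: 5/6 = 5/6.
z changes by −(z-row coeff of d)·ratio = −(-6)·(5/6) = 5.
New z = 12 + 5 = 17.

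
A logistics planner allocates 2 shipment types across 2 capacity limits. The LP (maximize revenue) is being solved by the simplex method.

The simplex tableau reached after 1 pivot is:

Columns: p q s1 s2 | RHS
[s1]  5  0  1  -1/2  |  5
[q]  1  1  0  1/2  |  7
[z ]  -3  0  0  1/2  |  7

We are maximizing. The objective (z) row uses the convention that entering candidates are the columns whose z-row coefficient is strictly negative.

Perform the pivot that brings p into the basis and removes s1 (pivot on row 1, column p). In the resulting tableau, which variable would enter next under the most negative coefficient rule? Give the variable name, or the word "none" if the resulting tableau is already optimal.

Pivot element 5. New z-row = old z-row − (-3)·(row 1/5).
Updated z-row coefficients: p: 0, q: 0, s1: 3/5, s2: 1/5.
No coefficient is strictly negative; the tableau after this pivot is optimal.

none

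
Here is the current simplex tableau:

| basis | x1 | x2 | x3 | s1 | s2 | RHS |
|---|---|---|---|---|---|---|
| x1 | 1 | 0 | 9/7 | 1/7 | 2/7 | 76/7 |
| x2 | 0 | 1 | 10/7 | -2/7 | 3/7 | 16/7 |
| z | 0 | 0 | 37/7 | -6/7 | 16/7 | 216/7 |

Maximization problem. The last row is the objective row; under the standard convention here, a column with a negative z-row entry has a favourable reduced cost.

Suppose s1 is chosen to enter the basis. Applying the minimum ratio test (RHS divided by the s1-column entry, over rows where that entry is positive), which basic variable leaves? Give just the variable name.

x1

Ratios: row 1 (x1): (76/7)/(1/7) = 76; row 2 (x2): entry -2/7 ≤ 0, skip.
Minimum ratio 76 is in the x1 row, so x1 leaves.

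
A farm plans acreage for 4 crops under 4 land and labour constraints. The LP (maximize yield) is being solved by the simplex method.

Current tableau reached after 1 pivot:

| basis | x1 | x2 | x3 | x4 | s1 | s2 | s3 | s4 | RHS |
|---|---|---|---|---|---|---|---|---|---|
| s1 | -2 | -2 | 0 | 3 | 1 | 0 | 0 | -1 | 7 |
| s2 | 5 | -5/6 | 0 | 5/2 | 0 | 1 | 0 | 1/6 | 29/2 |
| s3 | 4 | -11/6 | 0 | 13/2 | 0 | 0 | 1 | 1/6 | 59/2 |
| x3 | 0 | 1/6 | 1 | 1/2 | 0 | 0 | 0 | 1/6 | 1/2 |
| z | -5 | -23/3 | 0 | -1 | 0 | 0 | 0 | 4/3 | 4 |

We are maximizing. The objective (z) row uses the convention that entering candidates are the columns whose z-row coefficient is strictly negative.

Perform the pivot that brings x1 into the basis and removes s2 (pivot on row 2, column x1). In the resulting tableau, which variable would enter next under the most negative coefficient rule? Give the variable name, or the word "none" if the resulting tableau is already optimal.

Pivot element 5. New z-row = old z-row − (-5)·(row 2/5).
Updated z-row coefficients: x1: 0, x2: -17/2, x3: 0, x4: 3/2, s1: 0, s2: 1, s3: 0, s4: 3/2.
The most negative is -17/2 in column x2, so x2 would enter next.

x2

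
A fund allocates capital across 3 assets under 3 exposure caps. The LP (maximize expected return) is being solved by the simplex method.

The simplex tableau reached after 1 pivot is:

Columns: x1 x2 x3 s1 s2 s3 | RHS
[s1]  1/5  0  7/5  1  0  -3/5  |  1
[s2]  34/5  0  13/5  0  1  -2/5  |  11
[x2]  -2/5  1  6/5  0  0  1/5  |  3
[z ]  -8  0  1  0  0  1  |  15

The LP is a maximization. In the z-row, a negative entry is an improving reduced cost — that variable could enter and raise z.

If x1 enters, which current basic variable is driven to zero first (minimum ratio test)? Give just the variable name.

Ratios: row 1 (s1): 1/(1/5) = 5; row 2 (s2): 11/(34/5) = 55/34; row 3 (x2): entry -2/5 ≤ 0, skip.
Minimum ratio 55/34 is in the s2 row, so s2 leaves.

s2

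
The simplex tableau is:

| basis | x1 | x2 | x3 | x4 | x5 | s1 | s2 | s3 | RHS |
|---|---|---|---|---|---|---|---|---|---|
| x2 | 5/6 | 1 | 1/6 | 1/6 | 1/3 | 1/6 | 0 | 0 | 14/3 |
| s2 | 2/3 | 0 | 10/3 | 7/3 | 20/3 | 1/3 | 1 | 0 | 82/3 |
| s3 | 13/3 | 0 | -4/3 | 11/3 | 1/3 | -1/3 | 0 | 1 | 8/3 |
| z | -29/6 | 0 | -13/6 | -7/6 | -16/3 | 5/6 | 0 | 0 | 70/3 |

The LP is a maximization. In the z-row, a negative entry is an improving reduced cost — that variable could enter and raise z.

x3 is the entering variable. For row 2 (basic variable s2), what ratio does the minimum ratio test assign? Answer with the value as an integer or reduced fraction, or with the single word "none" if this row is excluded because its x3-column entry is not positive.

Ratio = RHS / (x3 entry) = (82/3) / (10/3) = 41/5.

41/5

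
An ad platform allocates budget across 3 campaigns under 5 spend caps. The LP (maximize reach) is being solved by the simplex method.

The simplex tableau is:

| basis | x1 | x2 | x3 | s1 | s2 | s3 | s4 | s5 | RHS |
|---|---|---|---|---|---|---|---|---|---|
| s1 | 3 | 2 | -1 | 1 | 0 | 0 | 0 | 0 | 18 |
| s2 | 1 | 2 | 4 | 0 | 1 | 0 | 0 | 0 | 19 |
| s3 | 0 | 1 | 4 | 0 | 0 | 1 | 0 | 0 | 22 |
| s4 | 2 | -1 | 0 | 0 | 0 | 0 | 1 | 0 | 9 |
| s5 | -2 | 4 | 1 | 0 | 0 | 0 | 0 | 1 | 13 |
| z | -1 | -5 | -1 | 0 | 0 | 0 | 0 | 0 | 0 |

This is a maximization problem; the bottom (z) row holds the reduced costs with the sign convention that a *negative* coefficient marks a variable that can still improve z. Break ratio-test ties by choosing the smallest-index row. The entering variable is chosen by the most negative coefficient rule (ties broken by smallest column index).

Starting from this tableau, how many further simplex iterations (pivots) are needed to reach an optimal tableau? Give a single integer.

3

pivot: x2 in, s5 out → z = 65/4
pivot: x1 in, s1 out → z = 421/16
pivot: x3 in, s2 out → z = 28
No improving column remains; optimal.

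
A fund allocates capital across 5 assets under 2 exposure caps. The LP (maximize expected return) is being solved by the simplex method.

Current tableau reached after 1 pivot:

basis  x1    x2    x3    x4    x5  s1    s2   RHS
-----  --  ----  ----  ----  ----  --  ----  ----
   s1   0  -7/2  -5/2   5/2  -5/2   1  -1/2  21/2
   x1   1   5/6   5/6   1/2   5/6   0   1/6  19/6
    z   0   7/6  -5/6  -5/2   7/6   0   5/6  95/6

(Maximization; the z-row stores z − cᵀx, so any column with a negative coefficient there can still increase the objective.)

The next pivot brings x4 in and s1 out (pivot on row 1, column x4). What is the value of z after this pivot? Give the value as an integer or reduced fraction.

Minimum ratio for x4: (21/2)/(5/2) = 21/5.
z changes by −(z-row coeff of x4)·ratio = −(-5/2)·(21/5) = 21/2.
New z = 95/6 + (21/2) = 79/3.

79/3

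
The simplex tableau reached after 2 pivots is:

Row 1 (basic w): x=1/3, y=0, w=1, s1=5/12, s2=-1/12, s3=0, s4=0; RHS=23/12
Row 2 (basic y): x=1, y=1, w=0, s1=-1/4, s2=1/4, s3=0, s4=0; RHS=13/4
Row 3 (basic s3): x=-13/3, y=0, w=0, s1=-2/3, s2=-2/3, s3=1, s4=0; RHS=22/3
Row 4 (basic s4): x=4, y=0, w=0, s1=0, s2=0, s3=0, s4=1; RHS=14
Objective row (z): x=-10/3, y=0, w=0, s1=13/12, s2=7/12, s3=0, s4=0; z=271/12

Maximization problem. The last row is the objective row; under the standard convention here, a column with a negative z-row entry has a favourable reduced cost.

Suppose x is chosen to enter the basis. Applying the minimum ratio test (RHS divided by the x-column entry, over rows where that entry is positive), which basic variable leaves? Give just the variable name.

Ratios: row 1 (w): (23/12)/(1/3) = 23/4; row 2 (y): (13/4)/1 = 13/4; row 3 (s3): entry -13/3 ≤ 0, skip; row 4 (s4): 14/4 = 7/2.
Minimum ratio 13/4 is in the y row, so y leaves.

y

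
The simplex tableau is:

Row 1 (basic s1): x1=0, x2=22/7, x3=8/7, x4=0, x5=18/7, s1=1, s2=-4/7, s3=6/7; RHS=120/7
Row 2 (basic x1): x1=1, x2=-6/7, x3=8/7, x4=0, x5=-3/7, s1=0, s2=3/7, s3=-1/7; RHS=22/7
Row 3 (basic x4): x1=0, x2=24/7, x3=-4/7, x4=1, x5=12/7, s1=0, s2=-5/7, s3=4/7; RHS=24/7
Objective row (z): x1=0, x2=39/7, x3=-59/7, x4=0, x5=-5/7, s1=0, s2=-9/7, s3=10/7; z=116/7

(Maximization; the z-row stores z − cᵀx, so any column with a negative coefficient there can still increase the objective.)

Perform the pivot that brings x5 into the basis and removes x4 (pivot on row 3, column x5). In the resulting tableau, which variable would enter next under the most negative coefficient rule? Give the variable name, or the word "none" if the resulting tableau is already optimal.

Pivot element 12/7. New z-row = old z-row − (-5/7)·(row 3/(12/7)).
Updated z-row coefficients: x1: 0, x2: 7, x3: -26/3, x4: 5/12, x5: 0, s1: 0, s2: -19/12, s3: 5/3.
The most negative is -26/3 in column x3, so x3 would enter next.

x3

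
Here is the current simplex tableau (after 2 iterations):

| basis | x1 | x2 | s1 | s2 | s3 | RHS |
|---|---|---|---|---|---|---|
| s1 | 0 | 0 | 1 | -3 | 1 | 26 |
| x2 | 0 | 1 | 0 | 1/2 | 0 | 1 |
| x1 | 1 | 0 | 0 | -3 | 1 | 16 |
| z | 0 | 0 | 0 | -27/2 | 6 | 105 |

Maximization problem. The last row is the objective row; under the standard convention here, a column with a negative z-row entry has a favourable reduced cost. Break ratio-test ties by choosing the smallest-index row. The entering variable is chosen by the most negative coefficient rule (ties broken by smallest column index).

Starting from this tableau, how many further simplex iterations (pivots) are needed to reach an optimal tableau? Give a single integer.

pivot: s2 in, x2 out → z = 132
No improving column remains; optimal.

1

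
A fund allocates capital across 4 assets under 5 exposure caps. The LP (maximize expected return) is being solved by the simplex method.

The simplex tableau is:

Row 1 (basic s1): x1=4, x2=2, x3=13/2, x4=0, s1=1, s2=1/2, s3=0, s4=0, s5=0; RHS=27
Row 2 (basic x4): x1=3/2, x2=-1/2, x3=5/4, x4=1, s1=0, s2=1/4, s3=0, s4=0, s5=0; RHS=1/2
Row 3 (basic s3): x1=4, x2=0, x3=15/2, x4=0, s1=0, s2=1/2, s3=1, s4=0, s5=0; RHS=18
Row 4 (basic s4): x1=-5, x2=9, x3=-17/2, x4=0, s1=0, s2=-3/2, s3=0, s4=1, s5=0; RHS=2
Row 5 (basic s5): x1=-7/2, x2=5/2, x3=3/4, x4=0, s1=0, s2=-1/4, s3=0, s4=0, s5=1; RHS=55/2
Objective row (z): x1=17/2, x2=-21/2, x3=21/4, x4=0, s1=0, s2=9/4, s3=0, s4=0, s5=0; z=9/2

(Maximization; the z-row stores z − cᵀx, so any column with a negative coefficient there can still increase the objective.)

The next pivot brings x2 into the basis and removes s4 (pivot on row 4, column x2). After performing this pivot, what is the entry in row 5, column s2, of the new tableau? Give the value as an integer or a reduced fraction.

Pivot element is row 4, column x2: 9.
Normalize row 4: new (row 4, s2) = (-3/2)/9 = -1/6.
row 5 ← row 5 − (5/2)·(new row 4): -1/4 − (5/2)·(-1/6) = 1/6.

1/6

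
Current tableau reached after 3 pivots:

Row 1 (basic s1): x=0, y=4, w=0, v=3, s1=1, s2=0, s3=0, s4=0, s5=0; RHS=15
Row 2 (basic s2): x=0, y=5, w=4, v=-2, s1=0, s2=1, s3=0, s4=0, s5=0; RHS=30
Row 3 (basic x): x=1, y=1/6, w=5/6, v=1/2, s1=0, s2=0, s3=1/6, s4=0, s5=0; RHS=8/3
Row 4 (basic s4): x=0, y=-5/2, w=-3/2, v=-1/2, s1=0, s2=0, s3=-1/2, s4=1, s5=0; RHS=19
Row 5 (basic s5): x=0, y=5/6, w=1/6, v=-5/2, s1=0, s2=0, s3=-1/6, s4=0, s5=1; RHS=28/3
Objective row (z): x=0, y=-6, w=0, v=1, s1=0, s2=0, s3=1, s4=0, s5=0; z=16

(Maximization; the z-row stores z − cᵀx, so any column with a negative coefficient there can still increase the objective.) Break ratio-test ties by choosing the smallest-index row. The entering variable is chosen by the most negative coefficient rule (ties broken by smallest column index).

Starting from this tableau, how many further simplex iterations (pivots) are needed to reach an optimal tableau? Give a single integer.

1

pivot: y in, s1 out → z = 77/2
No improving column remains; optimal.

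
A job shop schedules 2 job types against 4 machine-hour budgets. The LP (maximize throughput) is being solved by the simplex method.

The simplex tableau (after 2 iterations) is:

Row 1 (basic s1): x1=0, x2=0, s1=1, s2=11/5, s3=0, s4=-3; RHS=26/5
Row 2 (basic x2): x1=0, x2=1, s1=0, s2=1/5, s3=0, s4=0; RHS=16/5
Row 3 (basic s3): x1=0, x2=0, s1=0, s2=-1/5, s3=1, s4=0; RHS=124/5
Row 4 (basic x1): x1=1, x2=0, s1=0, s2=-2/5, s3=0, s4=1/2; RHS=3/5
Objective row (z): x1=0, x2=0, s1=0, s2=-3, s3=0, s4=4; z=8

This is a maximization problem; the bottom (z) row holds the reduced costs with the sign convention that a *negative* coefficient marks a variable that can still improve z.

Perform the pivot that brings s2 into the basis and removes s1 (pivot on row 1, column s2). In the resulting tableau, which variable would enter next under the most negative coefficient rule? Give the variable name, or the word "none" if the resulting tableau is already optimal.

Pivot element 11/5. New z-row = old z-row − (-3)·(row 1/(11/5)).
Updated z-row coefficients: x1: 0, x2: 0, s1: 15/11, s2: 0, s3: 0, s4: -1/11.
The most negative is -1/11 in column s4, so s4 would enter next.

s4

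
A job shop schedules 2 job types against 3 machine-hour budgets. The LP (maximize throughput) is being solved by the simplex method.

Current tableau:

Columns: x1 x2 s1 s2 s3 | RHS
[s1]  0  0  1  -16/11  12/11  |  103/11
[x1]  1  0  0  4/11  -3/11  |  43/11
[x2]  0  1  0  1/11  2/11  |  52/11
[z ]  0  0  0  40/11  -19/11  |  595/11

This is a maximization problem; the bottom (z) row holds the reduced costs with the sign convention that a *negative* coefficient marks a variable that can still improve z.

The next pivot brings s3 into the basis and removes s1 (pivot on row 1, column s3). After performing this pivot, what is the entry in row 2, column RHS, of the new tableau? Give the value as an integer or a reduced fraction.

25/4

Pivot element is row 1, column s3: 12/11.
Normalize row 1: new (row 1, RHS) = (103/11)/(12/11) = 103/12.
row 2 ← row 2 − (-3/11)·(new row 1): 43/11 − (-3/11)·(103/12) = 25/4.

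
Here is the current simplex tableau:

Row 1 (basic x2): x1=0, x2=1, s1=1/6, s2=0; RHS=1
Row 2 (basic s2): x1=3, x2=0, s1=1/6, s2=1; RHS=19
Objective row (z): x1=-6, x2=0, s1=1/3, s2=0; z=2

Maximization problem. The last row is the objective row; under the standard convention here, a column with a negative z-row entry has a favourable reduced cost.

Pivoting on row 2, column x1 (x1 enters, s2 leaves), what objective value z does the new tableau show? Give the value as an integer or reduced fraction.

Minimum ratio for x1: 19/3 = 19/3.
z changes by −(z-row coeff of x1)·ratio = −(-6)·(19/3) = 38.
New z = 2 + 38 = 40.

40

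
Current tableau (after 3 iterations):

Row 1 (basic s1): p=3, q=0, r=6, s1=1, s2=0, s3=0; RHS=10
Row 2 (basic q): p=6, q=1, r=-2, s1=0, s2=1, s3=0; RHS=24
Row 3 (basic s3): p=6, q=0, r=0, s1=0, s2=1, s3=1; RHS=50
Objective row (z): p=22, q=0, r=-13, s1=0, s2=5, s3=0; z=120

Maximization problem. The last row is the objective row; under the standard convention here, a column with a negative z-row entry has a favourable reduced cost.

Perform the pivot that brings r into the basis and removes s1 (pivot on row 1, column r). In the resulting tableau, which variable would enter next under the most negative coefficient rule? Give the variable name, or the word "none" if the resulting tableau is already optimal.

none

Pivot element 6. New z-row = old z-row − (-13)·(row 1/6).
Updated z-row coefficients: p: 57/2, q: 0, r: 0, s1: 13/6, s2: 5, s3: 0.
No coefficient is strictly negative; the tableau after this pivot is optimal.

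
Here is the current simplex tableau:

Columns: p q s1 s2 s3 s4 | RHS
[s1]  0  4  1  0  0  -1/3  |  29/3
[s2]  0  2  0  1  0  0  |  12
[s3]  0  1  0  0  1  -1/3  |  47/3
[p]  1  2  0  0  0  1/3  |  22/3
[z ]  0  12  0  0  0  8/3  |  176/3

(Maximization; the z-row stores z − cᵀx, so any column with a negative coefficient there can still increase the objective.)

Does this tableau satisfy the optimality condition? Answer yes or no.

yes

No objective-row coefficient is strictly negative, so no entering variable exists; the tableau is optimal.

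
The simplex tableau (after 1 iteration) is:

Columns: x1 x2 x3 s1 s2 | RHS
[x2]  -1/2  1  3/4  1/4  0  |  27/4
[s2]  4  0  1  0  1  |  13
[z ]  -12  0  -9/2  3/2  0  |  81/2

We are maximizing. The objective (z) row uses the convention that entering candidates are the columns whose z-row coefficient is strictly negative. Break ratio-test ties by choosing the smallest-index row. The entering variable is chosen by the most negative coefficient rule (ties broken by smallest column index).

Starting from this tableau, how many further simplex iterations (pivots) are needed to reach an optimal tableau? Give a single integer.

pivot: x1 in, s2 out → z = 159/2
pivot: x3 in, x2 out → z = 657/7
No improving column remains; optimal.

2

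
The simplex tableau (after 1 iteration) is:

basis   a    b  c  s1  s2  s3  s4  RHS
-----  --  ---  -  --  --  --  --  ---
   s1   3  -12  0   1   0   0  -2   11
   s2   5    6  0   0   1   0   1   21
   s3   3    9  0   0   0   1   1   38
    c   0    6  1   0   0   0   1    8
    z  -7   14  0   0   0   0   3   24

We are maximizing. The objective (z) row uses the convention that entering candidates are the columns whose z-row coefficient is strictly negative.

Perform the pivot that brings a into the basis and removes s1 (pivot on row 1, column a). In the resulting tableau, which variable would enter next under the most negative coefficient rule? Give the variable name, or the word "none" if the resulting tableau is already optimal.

Pivot element 3. New z-row = old z-row − (-7)·(row 1/3).
Updated z-row coefficients: a: 0, b: -14, c: 0, s1: 7/3, s2: 0, s3: 0, s4: -5/3.
The most negative is -14 in column b, so b would enter next.

b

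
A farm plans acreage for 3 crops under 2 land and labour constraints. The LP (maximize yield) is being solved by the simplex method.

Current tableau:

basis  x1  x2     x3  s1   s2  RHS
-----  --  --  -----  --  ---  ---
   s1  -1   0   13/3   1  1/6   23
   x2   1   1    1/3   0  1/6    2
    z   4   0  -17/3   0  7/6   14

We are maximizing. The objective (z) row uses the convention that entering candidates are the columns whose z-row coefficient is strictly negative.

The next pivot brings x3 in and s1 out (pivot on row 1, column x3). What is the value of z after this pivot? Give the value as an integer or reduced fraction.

573/13

Minimum ratio for x3: 23/(13/3) = 69/13.
z changes by −(z-row coeff of x3)·ratio = −(-17/3)·(69/13) = 391/13.
New z = 14 + (391/13) = 573/13.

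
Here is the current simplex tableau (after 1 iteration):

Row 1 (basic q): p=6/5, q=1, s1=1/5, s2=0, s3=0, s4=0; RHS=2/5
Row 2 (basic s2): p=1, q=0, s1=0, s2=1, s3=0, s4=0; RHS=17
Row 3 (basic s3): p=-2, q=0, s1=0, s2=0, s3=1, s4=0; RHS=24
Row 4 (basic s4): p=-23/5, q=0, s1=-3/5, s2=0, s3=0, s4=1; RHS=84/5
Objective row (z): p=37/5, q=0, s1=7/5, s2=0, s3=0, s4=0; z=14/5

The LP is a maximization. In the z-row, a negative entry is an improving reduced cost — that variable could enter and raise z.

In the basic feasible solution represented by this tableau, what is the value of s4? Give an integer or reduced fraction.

s4 is basic (row 4); its value is the RHS of that row: 84/5.

84/5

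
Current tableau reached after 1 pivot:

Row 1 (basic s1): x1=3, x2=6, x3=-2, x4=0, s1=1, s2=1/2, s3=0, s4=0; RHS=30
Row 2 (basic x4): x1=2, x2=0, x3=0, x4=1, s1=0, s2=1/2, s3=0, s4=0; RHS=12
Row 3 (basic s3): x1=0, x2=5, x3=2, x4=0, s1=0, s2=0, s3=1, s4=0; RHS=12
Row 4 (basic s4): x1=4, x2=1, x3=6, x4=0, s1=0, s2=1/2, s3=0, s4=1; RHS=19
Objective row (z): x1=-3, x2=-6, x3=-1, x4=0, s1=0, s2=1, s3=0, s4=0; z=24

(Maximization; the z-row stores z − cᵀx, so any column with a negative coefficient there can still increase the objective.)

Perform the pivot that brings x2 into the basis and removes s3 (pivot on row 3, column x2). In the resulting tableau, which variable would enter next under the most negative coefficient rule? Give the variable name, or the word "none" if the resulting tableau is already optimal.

Pivot element 5. New z-row = old z-row − (-6)·(row 3/5).
Updated z-row coefficients: x1: -3, x2: 0, x3: 7/5, x4: 0, s1: 0, s2: 1, s3: 6/5, s4: 0.
The most negative is -3 in column x1, so x1 would enter next.

x1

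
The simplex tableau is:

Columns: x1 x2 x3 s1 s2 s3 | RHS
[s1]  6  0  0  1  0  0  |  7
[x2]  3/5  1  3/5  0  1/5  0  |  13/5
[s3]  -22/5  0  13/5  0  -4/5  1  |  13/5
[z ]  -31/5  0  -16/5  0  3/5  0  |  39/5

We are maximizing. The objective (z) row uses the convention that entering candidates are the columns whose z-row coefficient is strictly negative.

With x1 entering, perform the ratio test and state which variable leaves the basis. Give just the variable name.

Ratios: row 1 (s1): 7/6 = 7/6; row 2 (x2): (13/5)/(3/5) = 13/3; row 3 (s3): entry -22/5 ≤ 0, skip.
Minimum ratio 7/6 is in the s1 row, so s1 leaves.

s1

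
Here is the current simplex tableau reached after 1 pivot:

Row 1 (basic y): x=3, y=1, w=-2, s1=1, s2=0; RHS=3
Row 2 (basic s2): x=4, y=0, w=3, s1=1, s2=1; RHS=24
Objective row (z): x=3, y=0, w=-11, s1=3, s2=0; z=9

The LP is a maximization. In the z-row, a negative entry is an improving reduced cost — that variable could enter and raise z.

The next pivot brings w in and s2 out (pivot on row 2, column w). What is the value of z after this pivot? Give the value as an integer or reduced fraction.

97

Minimum ratio for w: 24/3 = 8.
z changes by −(z-row coeff of w)·ratio = −(-11)·8 = 88.
New z = 9 + 88 = 97.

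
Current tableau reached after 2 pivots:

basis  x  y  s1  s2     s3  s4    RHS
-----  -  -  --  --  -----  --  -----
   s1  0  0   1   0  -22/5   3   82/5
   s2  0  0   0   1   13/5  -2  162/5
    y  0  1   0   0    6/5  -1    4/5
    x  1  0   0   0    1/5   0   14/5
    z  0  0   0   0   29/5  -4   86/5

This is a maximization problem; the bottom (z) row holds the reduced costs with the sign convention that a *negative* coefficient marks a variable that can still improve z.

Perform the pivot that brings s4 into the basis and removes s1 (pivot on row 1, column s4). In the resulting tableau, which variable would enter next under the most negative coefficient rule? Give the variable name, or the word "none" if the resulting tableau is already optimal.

Pivot element 3. New z-row = old z-row − (-4)·(row 1/3).
Updated z-row coefficients: x: 0, y: 0, s1: 4/3, s2: 0, s3: -1/15, s4: 0.
The most negative is -1/15 in column s3, so s3 would enter next.

s3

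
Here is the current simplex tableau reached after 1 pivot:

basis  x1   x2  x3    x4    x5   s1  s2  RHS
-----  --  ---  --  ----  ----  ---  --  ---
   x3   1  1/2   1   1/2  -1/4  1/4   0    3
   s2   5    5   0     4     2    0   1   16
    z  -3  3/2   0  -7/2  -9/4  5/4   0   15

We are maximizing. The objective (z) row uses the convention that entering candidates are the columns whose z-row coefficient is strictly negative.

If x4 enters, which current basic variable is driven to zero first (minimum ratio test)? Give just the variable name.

Ratios: row 1 (x3): 3/(1/2) = 6; row 2 (s2): 16/4 = 4.
Minimum ratio 4 is in the s2 row, so s2 leaves.

s2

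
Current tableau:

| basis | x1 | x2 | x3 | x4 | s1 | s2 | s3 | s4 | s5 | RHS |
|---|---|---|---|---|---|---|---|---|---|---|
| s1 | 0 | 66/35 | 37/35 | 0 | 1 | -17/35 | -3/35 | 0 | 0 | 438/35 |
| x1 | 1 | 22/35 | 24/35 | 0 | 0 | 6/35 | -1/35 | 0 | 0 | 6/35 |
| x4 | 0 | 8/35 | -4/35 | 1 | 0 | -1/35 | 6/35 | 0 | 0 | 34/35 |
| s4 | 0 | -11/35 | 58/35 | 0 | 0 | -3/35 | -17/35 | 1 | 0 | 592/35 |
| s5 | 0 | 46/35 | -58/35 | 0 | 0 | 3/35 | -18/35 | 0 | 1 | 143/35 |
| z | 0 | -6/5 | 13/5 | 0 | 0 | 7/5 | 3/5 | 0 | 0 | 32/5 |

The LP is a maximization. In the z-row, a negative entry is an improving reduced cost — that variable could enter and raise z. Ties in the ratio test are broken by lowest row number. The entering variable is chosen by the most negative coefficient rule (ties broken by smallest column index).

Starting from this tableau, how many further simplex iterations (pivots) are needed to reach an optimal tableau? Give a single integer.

1

pivot: x2 in, x1 out → z = 74/11
No improving column remains; optimal.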